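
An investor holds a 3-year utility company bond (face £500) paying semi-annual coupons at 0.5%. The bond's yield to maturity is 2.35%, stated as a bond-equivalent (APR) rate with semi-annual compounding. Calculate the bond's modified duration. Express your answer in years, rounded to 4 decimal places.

2.9461 years

Periodic yield y = 0.01175. First find Macaulay duration:
  t   CF        PV=CF/(1+0.01175)^t    t·PV
  1         1.25         1.2355         1.2355
  2         1.25         1.2211         2.4423
  3         1.25         1.2070         3.6209
  4         1.25         1.1929         4.7717
  5         1.25         1.1791         5.8954
  6       501.25       467.3208     2,803.9248
  Σ                    473.3564     2,821.8905
P = 473.3564; Macaulay duration = 2,821.8905 / 473.3564 = 5.96145 half-year periods = 2.98073 years.
Modified duration = D_Mac / (1 + y) = 2.98073 / 1.01175 = 2.94611 years.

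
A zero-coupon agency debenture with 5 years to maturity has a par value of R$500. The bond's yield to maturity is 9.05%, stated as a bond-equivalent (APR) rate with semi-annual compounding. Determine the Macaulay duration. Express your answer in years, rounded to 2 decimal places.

A zero-coupon bond has a single cash flow at maturity, so its Macaulay duration equals its maturity: 5 years.
(Equivalently: 10 semi-annual periods ÷ 2 = 5 years.)

5.00 years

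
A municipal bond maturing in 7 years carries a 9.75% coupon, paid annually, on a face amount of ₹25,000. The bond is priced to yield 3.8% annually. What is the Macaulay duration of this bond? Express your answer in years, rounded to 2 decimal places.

5.63 years

Periodic yield y = 0.038. Discount each cash flow and weight by its year:
  t   CF        PV=CF/(1+0.038)^t    t·PV
  1     2,437.50     2,348.2659     2,348.2659
  2     2,437.50     2,262.2986     4,524.5971
  3     2,437.50     2,179.4784     6,538.4351
  4     2,437.50     2,099.6901     8,398.7606
  5     2,437.50     2,022.8229    10,114.1144
  6     2,437.50     1,948.7696    11,692.6178
  7    27,437.50    21,133.0929   147,931.6506
  Σ                 33,994.4184   191,548.4415
Price P = Σ PV = 33,994.4184.
Macaulay duration = Σ(t·PV) / P = 191,548.4415 / 33,994.4184 = 5.63470 years.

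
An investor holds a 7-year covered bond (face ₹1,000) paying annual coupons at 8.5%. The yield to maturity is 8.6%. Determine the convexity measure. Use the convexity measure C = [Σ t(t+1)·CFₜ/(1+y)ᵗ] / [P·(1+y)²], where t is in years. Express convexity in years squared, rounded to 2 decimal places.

34.58

With y = 0.086:
  t   CF        PV=CF/(1+0.086)^t    t·PV        t(t+1)·PV
  1        85.00        78.2689        78.2689         156.5378
  2        85.00        72.0708       144.1416         432.4247
  3        85.00        66.3635       199.0906         796.3623
  4        85.00        61.1082       244.4329       1,222.1644
  5        85.00        56.2691       281.3454       1,688.0723
  6        85.00        51.8131       310.8789       2,176.1522
  7     1,085.00       609.0051     4,263.0360      34,104.2881
  Σ                    994.8988     5,521.1942      40,576.0018
P = 994.8988.
Convexity = Σ t(t+1)·PV / [P·(1+y)²] = 40,576.0018 / (994.8988 × 1.179396) = 34.58045.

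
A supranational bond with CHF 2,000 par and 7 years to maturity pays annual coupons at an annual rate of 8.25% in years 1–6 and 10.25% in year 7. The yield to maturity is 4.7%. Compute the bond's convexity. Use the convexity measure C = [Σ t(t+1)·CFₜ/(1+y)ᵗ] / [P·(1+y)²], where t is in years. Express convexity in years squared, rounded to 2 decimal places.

38.97

With y = 0.047:
  t   CF        PV=CF/(1+0.047)^t    t·PV        t(t+1)·PV
  1       165.00       157.5931       157.5931         315.1862
  2       165.00       150.5187       301.0375         903.1125
  3       165.00       143.7619       431.2858       1,725.1432
  4       165.00       137.3084       549.2337       2,746.1687
  5       165.00       131.1446       655.7232       3,934.3391
  6       165.00       125.2575       751.5452       5,260.8164
  7     2,205.00     1,598.7547    11,191.2826      89,530.2607
  Σ                  2,444.3391    14,037.7011     104,415.0268
P = 2,444.3391.
Convexity = Σ t(t+1)·PV / [P·(1+y)²] = 104,415.0268 / (2,444.3391 × 1.096209) = 38.96801.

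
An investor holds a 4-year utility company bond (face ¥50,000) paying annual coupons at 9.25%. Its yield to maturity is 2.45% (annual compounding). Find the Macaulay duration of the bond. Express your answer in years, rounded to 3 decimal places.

Periodic yield y = 0.0245. Discount each cash flow and weight by its year:
  t   CF        PV=CF/(1+0.0245)^t    t·PV
  1     4,625.00     4,514.3973     4,514.3973
  2     4,625.00     4,406.4395     8,812.8790
  3     4,625.00     4,301.0634    12,903.1903
  4    54,625.00    49,584.2329   198,336.9317
  Σ                 62,806.1331   224,567.3983
Price P = Σ PV = 62,806.1331.
Macaulay duration = Σ(t·PV) / P = 224,567.3983 / 62,806.1331 = 3.57556 years.

3.576 years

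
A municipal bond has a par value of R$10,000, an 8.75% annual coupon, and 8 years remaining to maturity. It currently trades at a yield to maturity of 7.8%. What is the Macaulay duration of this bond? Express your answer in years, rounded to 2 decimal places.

6.13 years

Periodic yield y = 0.078. Discount each cash flow and weight by its year:
  t   CF        PV=CF/(1+0.078)^t    t·PV
  1       875.00       811.6883       811.6883
  2       875.00       752.9576     1,505.9152
  3       875.00       698.4765     2,095.4294
  4       875.00       647.9373     2,591.7494
  5       875.00       601.0550     3,005.2752
  6       875.00       557.5650     3,345.3899
  7       875.00       517.2217     3,620.5518
  8    10,875.00     5,963.1973    47,705.5784
  Σ                 10,550.0987    64,681.5776
Price P = Σ PV = 10,550.0987.
Macaulay duration = Σ(t·PV) / P = 64,681.5776 / 10,550.0987 = 6.13090 years.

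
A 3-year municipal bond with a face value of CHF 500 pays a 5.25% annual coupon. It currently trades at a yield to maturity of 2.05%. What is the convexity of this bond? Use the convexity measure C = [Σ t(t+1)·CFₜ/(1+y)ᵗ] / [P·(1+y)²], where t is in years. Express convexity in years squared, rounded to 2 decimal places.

10.80

With y = 0.0205:
  t   CF        PV=CF/(1+0.0205)^t    t·PV        t(t+1)·PV
  1        26.25        25.7227        25.7227          51.4454
  2        26.25        25.2060        50.4119         151.2358
  3       526.25       495.1686     1,485.5057       5,942.0230
  Σ                    546.0972     1,561.6404       6,144.7041
P = 546.0972.
Convexity = Σ t(t+1)·PV / [P·(1+y)²] = 6,144.7041 / (546.0972 × 1.041420) = 10.80451.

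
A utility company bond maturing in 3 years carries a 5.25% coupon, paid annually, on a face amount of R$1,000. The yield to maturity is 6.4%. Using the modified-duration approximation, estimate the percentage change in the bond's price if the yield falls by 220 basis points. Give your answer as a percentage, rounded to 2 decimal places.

Periodic yield y = 0.064. Modified duration first:
  t   CF        PV=CF/(1+0.064)^t    t·PV
  1        52.50        49.3421        49.3421
  2        52.50        46.3742        92.7483
  3     1,052.50       873.7702     2,621.3105
  Σ                    969.4864     2,763.4010
P = 969.4864; D_Mac = 2.85038 yrs; D_mod = 2.85038/(1+0.064) = 2.67892 yrs.
ΔP/P ≈ -D_mod · Δy = -2.67892 × (-0.022) = +0.058936 = +5.8936%.

+5.89%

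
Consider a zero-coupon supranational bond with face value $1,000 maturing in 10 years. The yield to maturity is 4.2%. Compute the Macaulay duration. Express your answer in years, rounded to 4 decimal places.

A zero-coupon bond has a single cash flow at maturity, so its Macaulay duration equals its maturity: 10 years.

10.0000 years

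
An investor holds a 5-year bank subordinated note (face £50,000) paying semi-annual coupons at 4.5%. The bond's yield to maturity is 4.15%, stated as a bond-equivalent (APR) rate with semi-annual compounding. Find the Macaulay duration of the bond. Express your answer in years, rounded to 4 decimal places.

Periodic yield y = 0.02075. Discount each cash flow and weight by its period:
  t   CF        PV=CF/(1+0.02075)^t    t·PV
  1     1,125.00     1,102.1308     1,102.1308
  2     1,125.00     1,079.7265     2,159.4529
  3     1,125.00     1,057.7776     3,173.3327
  4     1,125.00     1,036.2749     4,145.0995
  5     1,125.00     1,015.2093     5,076.0464
  6     1,125.00       994.5719     5,967.4315
  7     1,125.00       974.3541     6,820.4785
  8     1,125.00       954.5472     7,636.3777
  9     1,125.00       935.1430     8,416.2870
  10   51,125.00    41,633.1657   416,331.6571
  Σ                 50,782.9009   460,828.2940
Price P = Σ PV = 50,782.9009.
Macaulay duration = Σ(t·PV) / P = 460,828.2940 / 50,782.9009 = 9.07448 half-year periods.
In years: 9.07448 / 2 = 4.53724 years.

4.5372 years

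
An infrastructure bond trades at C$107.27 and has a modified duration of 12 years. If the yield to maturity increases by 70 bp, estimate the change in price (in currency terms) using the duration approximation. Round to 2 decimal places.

Duration approximation: ΔP/P ≈ -D_mod · Δy = -12 × (+0.007) = -0.084000.
ΔP ≈ 107.27 × (-0.084000) = -9.01068.

-C$9.01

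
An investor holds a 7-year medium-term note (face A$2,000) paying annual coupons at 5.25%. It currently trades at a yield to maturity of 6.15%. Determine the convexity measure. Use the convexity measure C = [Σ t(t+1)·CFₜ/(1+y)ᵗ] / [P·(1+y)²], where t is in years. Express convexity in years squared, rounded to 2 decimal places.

With y = 0.0615:
  t   CF        PV=CF/(1+0.0615)^t    t·PV        t(t+1)·PV
  1       105.00        98.9166        98.9166         197.8333
  2       105.00        93.1857       186.3714         559.1142
  3       105.00        87.7868       263.3605       1,053.4418
  4       105.00        82.7007       330.8029       1,654.0145
  5       105.00        77.9093       389.5465       2,337.2790
  6       105.00        73.3955       440.3729       3,082.6101
  7     2,105.00     1,386.1560     9,703.0920      77,624.7363
  Σ                  1,900.0507    11,412.4628      86,509.0292
P = 1,900.0507.
Convexity = Σ t(t+1)·PV / [P·(1+y)²] = 86,509.0292 / (1,900.0507 × 1.126782) = 40.40697.

40.41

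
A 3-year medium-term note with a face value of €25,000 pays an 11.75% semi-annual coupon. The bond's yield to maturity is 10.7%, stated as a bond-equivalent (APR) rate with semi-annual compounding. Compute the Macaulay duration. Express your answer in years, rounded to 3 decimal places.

2.619 years

Periodic yield y = 0.0535. Discount each cash flow and weight by its period:
  t   CF        PV=CF/(1+0.0535)^t    t·PV
  1     1,468.75     1,394.1623     1,394.1623
  2     1,468.75     1,323.3624     2,646.7249
  3     1,468.75     1,256.1580     3,768.4739
  4     1,468.75     1,192.3664     4,769.4655
  5     1,468.75     1,131.8143     5,659.0715
  6    26,468.75    19,360.9290   116,165.5740
  Σ                 25,658.7924   134,403.4721
Price P = Σ PV = 25,658.7924.
Macaulay duration = Σ(t·PV) / P = 134,403.4721 / 25,658.7924 = 5.23811 half-year periods.
In years: 5.23811 / 2 = 2.61905 years.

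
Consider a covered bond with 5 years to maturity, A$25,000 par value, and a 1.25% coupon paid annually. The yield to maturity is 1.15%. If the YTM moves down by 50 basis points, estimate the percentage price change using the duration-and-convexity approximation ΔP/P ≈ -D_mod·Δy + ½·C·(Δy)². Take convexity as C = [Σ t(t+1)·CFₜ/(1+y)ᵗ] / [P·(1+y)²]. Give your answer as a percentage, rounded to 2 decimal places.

With y = 0.0115:
  t   CF        PV=CF/(1+0.0115)^t    t·PV        t(t+1)·PV
  1       312.50       308.9471       308.9471         617.8942
  2       312.50       305.4346       610.8692       1,832.6077
  3       312.50       301.9620       905.8861       3,623.5446
  4       312.50       298.5290     1,194.1159       5,970.5793
  5    25,312.50    23,905.9279   119,529.6394     717,177.8365
  Σ                 25,120.8006   122,549.4577     729,222.4622
P = 25,120.8006; D_Mac = 4.87841 yrs; D_mod = 4.82294 yrs; C = 28.37232.
Duration effect: -4.82294 × (-0.005) = +0.024115
Convexity effect: 0.5 × 28.37232 × (-0.005)² = +0.0003547
ΔP/P ≈ +0.024115 + 0.0003547 = +0.024469 = +2.4469%.

+2.45%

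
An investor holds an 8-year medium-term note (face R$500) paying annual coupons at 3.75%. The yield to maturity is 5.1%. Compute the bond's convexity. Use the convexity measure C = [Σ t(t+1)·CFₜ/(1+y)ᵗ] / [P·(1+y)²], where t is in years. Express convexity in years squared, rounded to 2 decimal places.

With y = 0.051:
  t   CF        PV=CF/(1+0.051)^t    t·PV        t(t+1)·PV
  1        18.75        17.8402        17.8402          35.6803
  2        18.75        16.9745        33.9489         101.8467
  3        18.75        16.1508        48.4523         193.8092
  4        18.75        15.3670        61.4682         307.3409
  5        18.75        14.6214        73.1068         438.6407
  6        18.75        13.9119        83.4711         584.2978
  7        18.75        13.2368        92.6574         741.2595
  8       518.75       348.4467     2,787.5738      25,088.1639
  Σ                    456.5491     3,198.5187      27,491.0391
P = 456.5491.
Convexity = Σ t(t+1)·PV / [P·(1+y)²] = 27,491.0391 / (456.5491 × 1.104601) = 54.51276.

54.51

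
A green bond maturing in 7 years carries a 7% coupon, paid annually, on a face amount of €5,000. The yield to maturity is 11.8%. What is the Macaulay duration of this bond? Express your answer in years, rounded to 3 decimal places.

Periodic yield y = 0.118. Discount each cash flow and weight by its year:
  t   CF        PV=CF/(1+0.118)^t    t·PV
  1       350.00       313.0590       313.0590
  2       350.00       280.0170       560.0341
  3       350.00       250.4625       751.3874
  4       350.00       224.0272       896.1090
  5       350.00       200.3821     1,001.9107
  6       350.00       179.2327     1,075.3961
  7     5,350.00     2,450.5364    17,153.7548
  Σ                  3,897.7170    21,751.6511
Price P = Σ PV = 3,897.7170.
Macaulay duration = Σ(t·PV) / P = 21,751.6511 / 3,897.7170 = 5.58061 years.

5.581 years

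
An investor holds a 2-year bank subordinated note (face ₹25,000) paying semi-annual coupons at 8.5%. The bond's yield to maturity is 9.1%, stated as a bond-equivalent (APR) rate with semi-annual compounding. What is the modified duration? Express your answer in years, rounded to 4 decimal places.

Periodic yield y = 0.0455. First find Macaulay duration:
  t   CF        PV=CF/(1+0.0455)^t    t·PV
  1     1,062.50     1,016.2602     1,016.2602
  2     1,062.50       972.0327     1,944.0654
  3     1,062.50       929.7300     2,789.1899
  4    26,062.50    21,813.2272    87,252.9090
  Σ                 24,731.2500    93,002.4244
P = 24,731.2500; Macaulay duration = 93,002.4244 / 24,731.2500 = 3.76052 half-year periods = 1.88026 years.
Modified duration = D_Mac / (1 + y) = 1.88026 / 1.0455 = 1.79843 years.

1.7984 years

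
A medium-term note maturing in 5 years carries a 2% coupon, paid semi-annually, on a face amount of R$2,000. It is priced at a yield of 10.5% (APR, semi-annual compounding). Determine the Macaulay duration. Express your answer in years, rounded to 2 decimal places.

4.72 years

Periodic yield y = 0.0525. Discount each cash flow and weight by its period:
  t   CF        PV=CF/(1+0.0525)^t    t·PV
  1        20.00        19.0024        19.0024
  2        20.00        18.0545        36.1090
  3        20.00        17.1539        51.4618
  4        20.00        16.2983        65.1931
  5        20.00        15.4853        77.4265
  6        20.00        14.7129        88.2772
  7        20.00        13.9790        97.8528
  8        20.00        13.2817       106.2535
  9        20.00        12.6192       113.5726
  10    2,020.00     1,210.9615    12,109.6147
  Σ                  1,351.5486    12,764.7635
Price P = Σ PV = 1,351.5486.
Macaulay duration = Σ(t·PV) / P = 12,764.7635 / 1,351.5486 = 9.44455 half-year periods.
In years: 9.44455 / 2 = 4.72227 years.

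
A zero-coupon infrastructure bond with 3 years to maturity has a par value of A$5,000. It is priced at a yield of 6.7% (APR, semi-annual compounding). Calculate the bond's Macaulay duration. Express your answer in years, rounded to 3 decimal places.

A zero-coupon bond has a single cash flow at maturity, so its Macaulay duration equals its maturity: 3 years.
(Equivalently: 6 semi-annual periods ÷ 2 = 3 years.)

3.000 years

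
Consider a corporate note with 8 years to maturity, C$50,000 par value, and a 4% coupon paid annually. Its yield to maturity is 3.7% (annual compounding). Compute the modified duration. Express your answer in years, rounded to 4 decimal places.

Periodic yield y = 0.037. First find Macaulay duration:
  t   CF        PV=CF/(1+0.037)^t    t·PV
  1     2,000.00     1,928.6403     1,928.6403
  2     2,000.00     1,859.8267     3,719.6534
  3     2,000.00     1,793.4684     5,380.4052
  4     2,000.00     1,729.4777     6,917.9109
  5     2,000.00     1,667.7702     8,338.8511
  6     2,000.00     1,608.2644     9,649.5866
  7     2,000.00     1,550.8818    10,856.1726
  8    52,000.00    38,884.2111   311,073.6890
  Σ                 51,022.5407   357,864.9091
P = 51,022.5407; Macaulay duration = 357,864.9091 / 51,022.5407 = 7.01386 years.
Modified duration = D_Mac / (1 + y) = 7.01386 / 1.037 = 6.76361 years.

6.7636 years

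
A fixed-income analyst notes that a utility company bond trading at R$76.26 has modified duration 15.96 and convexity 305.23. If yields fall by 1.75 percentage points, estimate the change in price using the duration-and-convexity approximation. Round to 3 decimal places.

Duration effect: -D_mod·Δy = -15.96 × (-0.0175) = +0.279300
Convexity effect: ½·C·(Δy)² = 0.5 × 305.23 × (-0.0175)² = +0.04673834375
ΔP/P ≈ +0.279300 + 0.04673834375 = +0.32603834375
ΔP ≈ 76.26 × (+0.32603834375) = +24.863684094375.

+R$24.864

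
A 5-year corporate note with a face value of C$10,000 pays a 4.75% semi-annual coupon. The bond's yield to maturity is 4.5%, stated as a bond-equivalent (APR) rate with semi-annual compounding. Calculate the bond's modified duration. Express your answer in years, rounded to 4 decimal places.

4.4130 years

Periodic yield y = 0.0225. First find Macaulay duration:
  t   CF        PV=CF/(1+0.0225)^t    t·PV
  1       237.50       232.2738       232.2738
  2       237.50       227.1627       454.3254
  3       237.50       222.1640       666.4920
  4       237.50       217.2753       869.1012
  5       237.50       212.4942     1,062.4709
  6       237.50       207.8183     1,246.9096
  7       237.50       203.2452     1,422.7167
  8       237.50       198.7729     1,590.1829
  9       237.50       194.3989     1,749.5899
  10   10,237.50     8,195.2225    81,952.2248
  Σ                 10,110.8277    91,246.2871
P = 10,110.8277; Macaulay duration = 91,246.2871 / 10,110.8277 = 9.02461 half-year periods = 4.51231 years.
Modified duration = D_Mac / (1 + y) = 4.51231 / 1.0225 = 4.41301 years.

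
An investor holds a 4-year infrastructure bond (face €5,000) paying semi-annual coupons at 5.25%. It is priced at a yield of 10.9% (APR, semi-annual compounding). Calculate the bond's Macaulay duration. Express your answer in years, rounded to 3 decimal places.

Periodic yield y = 0.0545. Discount each cash flow and weight by its period:
  t   CF        PV=CF/(1+0.0545)^t    t·PV
  1       131.25       124.4666       124.4666
  2       131.25       118.0337       236.0675
  3       131.25       111.9334       335.8001
  4       131.25       106.1483       424.5931
  5       131.25       100.6622       503.3110
  6       131.25        95.4596       572.7579
  7       131.25        90.5260       633.6818
  8     5,131.25     3,356.2206    26,849.7650
  Σ                  4,103.4504    29,680.4429
Price P = Σ PV = 4,103.4504.
Macaulay duration = Σ(t·PV) / P = 29,680.4429 / 4,103.4504 = 7.23305 half-year periods.
In years: 7.23305 / 2 = 3.61652 years.

3.617 years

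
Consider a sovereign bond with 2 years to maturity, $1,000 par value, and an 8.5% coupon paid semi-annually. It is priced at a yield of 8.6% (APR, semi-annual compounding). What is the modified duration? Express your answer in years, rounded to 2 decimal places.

1.80 years

Periodic yield y = 0.043. First find Macaulay duration:
  t   CF        PV=CF/(1+0.043)^t    t·PV
  1        42.50        40.7478        40.7478
  2        42.50        39.0679        78.1358
  3        42.50        37.4573       112.3718
  4     1,042.50       880.9248     3,523.6991
  Σ                    998.1978     3,754.9546
P = 998.1978; Macaulay duration = 3,754.9546 / 998.1978 = 3.76173 half-year periods = 1.88087 years.
Modified duration = D_Mac / (1 + y) = 1.88087 / 1.043 = 1.80332 years.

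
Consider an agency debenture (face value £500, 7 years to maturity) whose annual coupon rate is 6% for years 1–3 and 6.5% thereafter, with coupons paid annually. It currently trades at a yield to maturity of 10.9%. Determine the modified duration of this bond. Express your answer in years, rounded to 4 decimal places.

5.1719 years

Periodic yield y = 0.109. First find Macaulay duration:
  t   CF        PV=CF/(1+0.109)^t    t·PV
  1        30.00        27.0514        27.0514
  2        30.00        24.3926        48.7852
  3        30.00        21.9951        65.9854
  4        32.50        21.4861        85.9443
  5        32.50        19.3743        96.8714
  6        32.50        17.4700       104.8203
  7       532.50       258.1064     1,806.7449
  Σ                    389.8760     2,236.2029
P = 389.8760; Macaulay duration = 2,236.2029 / 389.8760 = 5.73568 years.
Modified duration = D_Mac / (1 + y) = 5.73568 / 1.109 = 5.17194 years.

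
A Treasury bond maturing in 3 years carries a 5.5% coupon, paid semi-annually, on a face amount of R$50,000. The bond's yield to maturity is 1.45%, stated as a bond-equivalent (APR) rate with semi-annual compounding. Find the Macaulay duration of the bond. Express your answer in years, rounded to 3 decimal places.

2.819 years

Periodic yield y = 0.00725. Discount each cash flow and weight by its period:
  t   CF        PV=CF/(1+0.00725)^t    t·PV
  1     1,375.00     1,365.1030     1,365.1030
  2     1,375.00     1,355.2772     2,710.5545
  3     1,375.00     1,345.5222     4,036.5666
  4     1,375.00     1,335.8374     5,343.3495
  5     1,375.00     1,326.2223     6,631.1114
  6    51,375.00    49,195.8171   295,174.9028
  Σ                 55,923.7792   315,261.5878
Price P = Σ PV = 55,923.7792.
Macaulay duration = Σ(t·PV) / P = 315,261.5878 / 55,923.7792 = 5.63734 half-year periods.
In years: 5.63734 / 2 = 2.81867 years.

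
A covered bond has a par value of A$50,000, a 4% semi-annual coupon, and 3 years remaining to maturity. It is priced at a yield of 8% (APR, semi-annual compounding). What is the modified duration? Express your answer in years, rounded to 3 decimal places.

Periodic yield y = 0.04. First find Macaulay duration:
  t   CF        PV=CF/(1+0.04)^t    t·PV
  1     1,000.00       961.5385       961.5385
  2     1,000.00       924.5562     1,849.1124
  3     1,000.00       888.9964     2,666.9891
  4     1,000.00       854.8042     3,419.2168
  5     1,000.00       821.9271     4,109.6355
  6    51,000.00    40,306.0408   241,836.2449
  Σ                 44,757.8631   254,842.7371
P = 44,757.8631; Macaulay duration = 254,842.7371 / 44,757.8631 = 5.69381 half-year periods = 2.84690 years.
Modified duration = D_Mac / (1 + y) = 2.84690 / 1.04 = 2.73741 years.

2.737 years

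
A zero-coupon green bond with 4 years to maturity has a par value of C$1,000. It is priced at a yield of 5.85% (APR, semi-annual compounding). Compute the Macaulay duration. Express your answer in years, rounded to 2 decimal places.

4.00 years

A zero-coupon bond has a single cash flow at maturity, so its Macaulay duration equals its maturity: 4 years.
(Equivalently: 8 semi-annual periods ÷ 2 = 4 years.)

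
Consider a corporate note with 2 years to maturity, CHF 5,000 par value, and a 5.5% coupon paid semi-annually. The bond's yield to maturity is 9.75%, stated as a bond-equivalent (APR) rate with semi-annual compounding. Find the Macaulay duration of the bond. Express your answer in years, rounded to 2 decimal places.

1.92 years

Periodic yield y = 0.04875. Discount each cash flow and weight by its period:
  t   CF        PV=CF/(1+0.04875)^t    t·PV
  1       137.50       131.1085       131.1085
  2       137.50       125.0140       250.0281
  3       137.50       119.2029       357.6087
  4     5,137.50     4,246.8208    16,987.2833
  Σ                  4,622.1462    17,726.0285
Price P = Σ PV = 4,622.1462.
Macaulay duration = Σ(t·PV) / P = 17,726.0285 / 4,622.1462 = 3.83502 half-year periods.
In years: 3.83502 / 2 = 1.91751 years.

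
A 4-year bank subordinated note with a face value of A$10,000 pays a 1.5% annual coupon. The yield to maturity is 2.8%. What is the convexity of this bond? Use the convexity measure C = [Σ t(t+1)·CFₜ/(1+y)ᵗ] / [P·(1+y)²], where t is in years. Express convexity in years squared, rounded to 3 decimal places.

With y = 0.028:
  t   CF        PV=CF/(1+0.028)^t    t·PV        t(t+1)·PV
  1       150.00       145.9144       145.9144         291.8288
  2       150.00       141.9401       283.8801         851.6404
  3       150.00       138.0740       414.2220       1,656.8880
  4    10,150.00     9,088.5287    36,354.1149     181,770.5743
  Σ                  9,514.4572    37,198.1314     184,570.9315
P = 9,514.4572.
Convexity = Σ t(t+1)·PV / [P·(1+y)²] = 184,570.9315 / (9,514.4572 × 1.056784) = 18.35663.

18.357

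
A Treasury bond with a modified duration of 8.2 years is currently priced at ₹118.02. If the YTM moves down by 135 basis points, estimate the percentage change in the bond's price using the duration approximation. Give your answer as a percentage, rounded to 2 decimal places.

+11.07%

Duration approximation: ΔP/P ≈ -D_mod · Δy = -8.2 × (-0.0135) = +0.110700.
As a percentage: +11.0700%.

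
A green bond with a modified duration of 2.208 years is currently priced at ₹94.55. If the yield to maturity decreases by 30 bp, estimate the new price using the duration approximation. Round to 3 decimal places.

₹95.176

Duration approximation: ΔP/P ≈ -D_mod · Δy = -2.208 × (-0.003) = +0.006624.
New price ≈ 94.55 × (1 + 0.006624) = 95.1762992.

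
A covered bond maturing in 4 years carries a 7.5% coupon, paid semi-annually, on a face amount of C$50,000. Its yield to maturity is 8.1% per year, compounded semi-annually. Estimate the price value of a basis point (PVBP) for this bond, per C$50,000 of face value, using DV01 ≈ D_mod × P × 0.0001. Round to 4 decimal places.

C$16.5893

Periodic yield y = 0.0405.
  t   CF        PV=CF/(1+0.0405)^t    t·PV
  1     1,875.00     1,802.0183     1,802.0183
  2     1,875.00     1,731.8772     3,463.7545
  3     1,875.00     1,664.4663     4,993.3990
  4     1,875.00     1,599.6793     6,398.7173
  5     1,875.00     1,537.4141     7,687.0703
  6     1,875.00     1,477.5724     8,865.4343
  7     1,875.00     1,420.0600     9,940.4197
  8    51,875.00    37,759.0825   302,072.6603
  Σ                 48,992.1701   345,223.4737
P = 48,992.1701; D_Mac = 7.04650 half-year periods = 3.52325 yrs; D_mod = 3.38611 yrs.
DV01 ≈ 3.38611 × 48,992.1701 × 0.0001 = 16.589307.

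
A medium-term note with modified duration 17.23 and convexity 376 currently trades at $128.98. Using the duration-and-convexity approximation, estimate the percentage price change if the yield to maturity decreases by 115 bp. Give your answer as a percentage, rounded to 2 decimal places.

+22.30%

Duration effect: -D_mod·Δy = -17.23 × (-0.0115) = +0.198145
Convexity effect: ½·C·(Δy)² = 0.5 × 376 × (-0.0115)² = +0.0248630
ΔP/P ≈ +0.198145 + 0.0248630 = +0.223008
= +22.3008%.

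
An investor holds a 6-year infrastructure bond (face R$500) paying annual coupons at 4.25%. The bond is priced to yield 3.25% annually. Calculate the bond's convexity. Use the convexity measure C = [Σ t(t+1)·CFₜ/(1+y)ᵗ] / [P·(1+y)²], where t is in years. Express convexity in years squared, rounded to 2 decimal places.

With y = 0.0325:
  t   CF        PV=CF/(1+0.0325)^t    t·PV        t(t+1)·PV
  1        21.25        20.5811        20.5811          41.1622
  2        21.25        19.9333        39.8666         119.5997
  3        21.25        19.3058        57.9175         231.6701
  4        21.25        18.6982        74.7926         373.9630
  5        21.25        18.1096        90.5480         543.2877
  6       521.25       430.2350     2,581.4098      18,069.8687
  Σ                    526.8629     2,865.1156      19,379.5515
P = 526.8629.
Convexity = Σ t(t+1)·PV / [P·(1+y)²] = 19,379.5515 / (526.8629 × 1.066056) = 34.50372.

34.50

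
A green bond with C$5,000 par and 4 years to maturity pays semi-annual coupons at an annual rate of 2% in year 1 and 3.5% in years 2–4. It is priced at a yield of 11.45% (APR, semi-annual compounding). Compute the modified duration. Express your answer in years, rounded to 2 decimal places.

3.57 years

Periodic yield y = 0.05725. First find Macaulay duration:
  t   CF        PV=CF/(1+0.05725)^t    t·PV
  1        50.00        47.2925        47.2925
  2        50.00        44.7316        89.4632
  3        87.50        74.0415       222.1244
  4        87.50        70.0321       280.1285
  5        87.50        66.2399       331.1994
  6        87.50        62.6530       375.9180
  7        87.50        59.2603       414.8224
  8     5,087.50     3,258.9888    26,071.9106
  Σ                  3,683.2398    27,832.8591
P = 3,683.2398; Macaulay duration = 27,832.8591 / 3,683.2398 = 7.55662 half-year periods = 3.77831 years.
Modified duration = D_Mac / (1 + y) = 3.77831 / 1.05725 = 3.57372 years.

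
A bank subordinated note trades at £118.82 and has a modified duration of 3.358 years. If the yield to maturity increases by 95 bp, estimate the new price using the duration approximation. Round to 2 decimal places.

£115.03

Duration approximation: ΔP/P ≈ -D_mod · Δy = -3.358 × (+0.0095) = -0.031901.
New price ≈ 118.82 × (1 - 0.031901) = 115.02952318.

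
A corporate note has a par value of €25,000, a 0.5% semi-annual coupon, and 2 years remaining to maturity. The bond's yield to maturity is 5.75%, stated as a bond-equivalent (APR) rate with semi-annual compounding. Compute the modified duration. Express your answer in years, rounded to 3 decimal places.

Periodic yield y = 0.02875. First find Macaulay duration:
  t   CF        PV=CF/(1+0.02875)^t    t·PV
  1        62.50        60.7533        60.7533
  2        62.50        59.0555       118.1110
  3        62.50        57.4051       172.2153
  4    25,062.50    22,376.1311    89,504.5242
  Σ                 22,553.3450    89,855.6039
P = 22,553.3450; Macaulay duration = 89,855.6039 / 22,553.3450 = 3.98414 half-year periods = 1.99207 years.
Modified duration = D_Mac / (1 + y) = 1.99207 / 1.02875 = 1.93640 years.

1.936 years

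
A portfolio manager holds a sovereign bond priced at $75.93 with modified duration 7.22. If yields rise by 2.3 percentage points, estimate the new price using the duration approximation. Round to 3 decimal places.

Duration approximation: ΔP/P ≈ -D_mod · Δy = -7.22 × (+0.023) = -0.166060.
New price ≈ 75.93 × (1 - 0.166060) = 63.3210642.

$63.321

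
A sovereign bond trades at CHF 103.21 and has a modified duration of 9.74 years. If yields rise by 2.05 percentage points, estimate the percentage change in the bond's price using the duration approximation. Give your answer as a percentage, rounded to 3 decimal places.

-19.967%

Duration approximation: ΔP/P ≈ -D_mod · Δy = -9.74 × (+0.0205) = -0.199670.
As a percentage: -19.9670%.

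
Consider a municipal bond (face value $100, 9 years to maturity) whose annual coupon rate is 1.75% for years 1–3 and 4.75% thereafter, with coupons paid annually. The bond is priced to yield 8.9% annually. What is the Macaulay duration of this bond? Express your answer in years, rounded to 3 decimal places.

7.861 years

Periodic yield y = 0.089. Discount each cash flow and weight by its year:
  t   CF        PV=CF/(1+0.089)^t    t·PV
  1         1.75         1.6070         1.6070
  2         1.75         1.4756         2.9513
  3         1.75         1.3550         4.0651
  4         4.75         3.3774        13.5096
  5         4.75         3.1014        15.5069
  6         4.75         2.8479        17.0875
  7         4.75         2.6152        18.3061
  8         4.75         2.4014        19.2115
  9       104.75        48.6299       437.6688
  Σ                     67.4108       529.9138
Price P = Σ PV = 67.4108.
Macaulay duration = Σ(t·PV) / P = 529.9138 / 67.4108 = 7.86096 years.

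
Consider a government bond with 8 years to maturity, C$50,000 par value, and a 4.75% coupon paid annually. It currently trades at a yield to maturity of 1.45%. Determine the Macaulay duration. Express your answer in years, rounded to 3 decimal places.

6.979 years

Periodic yield y = 0.0145. Discount each cash flow and weight by its year:
  t   CF        PV=CF/(1+0.0145)^t    t·PV
  1     2,375.00     2,341.0547     2,341.0547
  2     2,375.00     2,307.5946     4,615.1892
  3     2,375.00     2,274.6127     6,823.8381
  4     2,375.00     2,242.1022     8,968.4089
  5     2,375.00     2,210.0564    11,050.2820
  6     2,375.00     2,178.4686    13,070.8116
  7     2,375.00     2,147.3323    15,031.3260
  8    52,375.00    46,677.5040   373,420.0322
  Σ                 62,378.7255   435,320.9427
Price P = Σ PV = 62,378.7255.
Macaulay duration = Σ(t·PV) / P = 435,320.9427 / 62,378.7255 = 6.97868 years.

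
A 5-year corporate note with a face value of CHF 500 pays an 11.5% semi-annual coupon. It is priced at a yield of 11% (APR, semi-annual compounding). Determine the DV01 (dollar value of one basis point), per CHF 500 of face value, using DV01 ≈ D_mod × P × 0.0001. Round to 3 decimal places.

Periodic yield y = 0.055.
  t   CF        PV=CF/(1+0.055)^t    t·PV
  1        28.75        27.2512        27.2512
  2        28.75        25.8305        51.6610
  3        28.75        24.4839        73.4517
  4        28.75        23.2075        92.8299
  5        28.75        21.9976       109.9881
  6        28.75        20.8508       125.1049
  7        28.75        19.7638       138.3467
  8        28.75        18.7335       149.8677
  9        28.75        17.7568       159.8116
  10      528.75       309.5464     3,095.4642
  Σ                    509.4220     4,023.7769
P = 509.4220; D_Mac = 7.89871 half-year periods = 3.94936 yrs; D_mod = 3.74346 yrs.
DV01 ≈ 3.74346 × 509.4220 × 0.0001 = 0.190700.

CHF 0.191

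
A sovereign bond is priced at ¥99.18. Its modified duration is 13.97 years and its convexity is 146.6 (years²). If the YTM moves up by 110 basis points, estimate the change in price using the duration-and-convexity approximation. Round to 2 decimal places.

Duration effect: -D_mod·Δy = -13.97 × (+0.011) = -0.153670
Convexity effect: ½·C·(Δy)² = 0.5 × 146.6 × (0.011)² = +0.0088693
ΔP/P ≈ -0.153670 + 0.0088693 = -0.1448007
ΔP ≈ 99.18 × (-0.1448007) = -14.361333426.

-¥14.36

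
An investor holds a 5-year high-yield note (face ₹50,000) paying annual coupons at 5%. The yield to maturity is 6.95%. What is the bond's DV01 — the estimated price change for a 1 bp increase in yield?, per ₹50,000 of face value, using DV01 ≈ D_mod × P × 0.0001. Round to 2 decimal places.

₹19.46

Periodic yield y = 0.0695.
  t   CF        PV=CF/(1+0.0695)^t    t·PV
  1     2,500.00     2,337.5409     2,337.5409
  2     2,500.00     2,185.6390     4,371.2780
  3     2,500.00     2,043.6082     6,130.8247
  4     2,500.00     1,910.8071     7,643.2285
  5    52,500.00    37,519.3546   187,596.7729
  Σ                 45,996.9498   208,079.6450
P = 45,996.9498; D_Mac = 4.52377 yrs; D_mod = 4.22980 yrs.
DV01 ≈ 4.22980 × 45,996.9498 × 0.0001 = 19.455787.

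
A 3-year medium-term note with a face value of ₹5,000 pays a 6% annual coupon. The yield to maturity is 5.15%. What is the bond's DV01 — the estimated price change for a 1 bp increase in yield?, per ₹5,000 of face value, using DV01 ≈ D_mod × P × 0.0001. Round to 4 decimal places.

Periodic yield y = 0.0515.
  t   CF        PV=CF/(1+0.0515)^t    t·PV
  1       300.00       285.3067       285.3067
  2       300.00       271.3331       542.6661
  3     5,300.00     4,558.7737    13,676.3212
  Σ                  5,115.4135    14,504.2940
P = 5,115.4135; D_Mac = 2.83541 yrs; D_mod = 2.69654 yrs.
DV01 ≈ 2.69654 × 5,115.4135 × 0.0001 = 1.379391.

₹1.3794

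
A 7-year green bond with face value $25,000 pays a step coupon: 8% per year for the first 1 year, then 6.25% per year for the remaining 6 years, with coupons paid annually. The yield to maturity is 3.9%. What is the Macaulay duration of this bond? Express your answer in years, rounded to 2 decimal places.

Periodic yield y = 0.039. Discount each cash flow and weight by its year:
  t   CF        PV=CF/(1+0.039)^t    t·PV
  1     2,000.00     1,924.9278     1,924.9278
  2     1,562.50     1,447.4012     2,894.8024
  3     1,562.50     1,393.0714     4,179.2143
  4     1,562.50     1,340.7810     5,363.1239
  5     1,562.50     1,290.4533     6,452.2664
  6     1,562.50     1,242.0147     7,452.0883
  7    26,562.50    20,321.7037   142,251.9258
  Σ                 28,960.3531   170,518.3489
Price P = Σ PV = 28,960.3531.
Macaulay duration = Σ(t·PV) / P = 170,518.3489 / 28,960.3531 = 5.88799 years.

5.89 years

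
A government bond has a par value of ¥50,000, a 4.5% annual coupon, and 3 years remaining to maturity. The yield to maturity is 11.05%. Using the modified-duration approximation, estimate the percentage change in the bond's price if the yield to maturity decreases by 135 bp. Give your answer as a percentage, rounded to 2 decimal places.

Periodic yield y = 0.1105. Modified duration first:
  t   CF        PV=CF/(1+0.1105)^t    t·PV
  1     2,250.00     2,026.1144     2,026.1144
  2     2,250.00     1,824.5064     3,649.0128
  3    52,250.00    38,153.1681   114,459.5043
  Σ                 42,003.7889   120,134.6315
P = 42,003.7889; D_Mac = 2.86009 yrs; D_mod = 2.86009/(1+0.1105) = 2.57550 yrs.
ΔP/P ≈ -D_mod · Δy = -2.57550 × (-0.0135) = +0.034769 = +3.4769%.

+3.48%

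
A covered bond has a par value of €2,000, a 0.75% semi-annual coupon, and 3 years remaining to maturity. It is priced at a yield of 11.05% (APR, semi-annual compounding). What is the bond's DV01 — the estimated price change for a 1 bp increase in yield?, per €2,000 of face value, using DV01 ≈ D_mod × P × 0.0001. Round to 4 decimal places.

€0.4177

Periodic yield y = 0.05525.
  t   CF        PV=CF/(1+0.05525)^t    t·PV
  1         7.50         7.1073         7.1073
  2         7.50         6.7352        13.4704
  3         7.50         6.3826        19.1477
  4         7.50         6.0484        24.1936
  5         7.50         5.7317        28.6586
  6     2,007.50     1,453.8627     8,723.1761
  Σ                  1,485.8679     8,815.7536
P = 1,485.8679; D_Mac = 5.93307 half-year periods = 2.96653 yrs; D_mod = 2.81121 yrs.
DV01 ≈ 2.81121 × 1,485.8679 × 0.0001 = 0.417709.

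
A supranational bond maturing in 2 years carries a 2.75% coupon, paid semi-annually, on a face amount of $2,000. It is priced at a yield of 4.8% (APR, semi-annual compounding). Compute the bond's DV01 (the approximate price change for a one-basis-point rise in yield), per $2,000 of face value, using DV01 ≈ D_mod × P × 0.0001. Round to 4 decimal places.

$0.3678

Periodic yield y = 0.024.
  t   CF        PV=CF/(1+0.024)^t    t·PV
  1        27.50        26.8555        26.8555
  2        27.50        26.2260        52.4521
  3        27.50        25.6114        76.8341
  4     2,027.50     1,844.0005     7,376.0020
  Σ                  1,922.6934     7,532.1437
P = 1,922.6934; D_Mac = 3.91750 half-year periods = 1.95875 yrs; D_mod = 1.91284 yrs.
DV01 ≈ 1.91284 × 1,922.6934 × 0.0001 = 0.367780.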